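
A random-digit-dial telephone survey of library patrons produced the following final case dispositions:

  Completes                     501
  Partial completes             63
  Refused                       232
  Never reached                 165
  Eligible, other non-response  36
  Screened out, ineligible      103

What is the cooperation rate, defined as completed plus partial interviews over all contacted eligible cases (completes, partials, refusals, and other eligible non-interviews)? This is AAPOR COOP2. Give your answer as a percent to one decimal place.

67.8%

Num = 501 + 63 = 564
Denom = 501 + 63 + 232 + 36 = 832
COOP2 = 564 / 832 = 0.6779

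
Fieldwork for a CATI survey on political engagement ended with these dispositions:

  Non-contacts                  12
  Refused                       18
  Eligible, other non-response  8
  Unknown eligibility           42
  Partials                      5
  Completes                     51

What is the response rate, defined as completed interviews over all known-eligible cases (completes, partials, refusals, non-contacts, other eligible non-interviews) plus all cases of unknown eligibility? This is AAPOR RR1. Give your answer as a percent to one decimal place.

Top → 51
Base → 51 + 5 + 18 + 12 + 8 + 42 = 136
RR1 = 51 / 136 = 0.3750

37.5%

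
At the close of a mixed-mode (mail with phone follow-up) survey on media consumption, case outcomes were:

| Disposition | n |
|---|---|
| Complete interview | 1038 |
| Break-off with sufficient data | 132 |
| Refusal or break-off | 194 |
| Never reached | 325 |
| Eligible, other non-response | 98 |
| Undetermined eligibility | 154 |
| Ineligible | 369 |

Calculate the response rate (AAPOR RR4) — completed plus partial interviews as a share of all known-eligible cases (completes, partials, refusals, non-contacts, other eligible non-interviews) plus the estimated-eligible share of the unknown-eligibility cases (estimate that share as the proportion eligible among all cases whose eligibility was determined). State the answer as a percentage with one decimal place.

Top = 1038 + 132 = 1170
Known eligible = 1038 + 132 + 194 + 325 + 98 = 1787
e = 1787 / (1787 + 369) = 1787 / 2156 = 0.8288
Estimated eligible among unknowns = 0.8288 × 154 = 127.64
Denom = 1787 + 127.64 = 1914.64
RR4 = 1170 / 1914.64 = 0.6111

61.1%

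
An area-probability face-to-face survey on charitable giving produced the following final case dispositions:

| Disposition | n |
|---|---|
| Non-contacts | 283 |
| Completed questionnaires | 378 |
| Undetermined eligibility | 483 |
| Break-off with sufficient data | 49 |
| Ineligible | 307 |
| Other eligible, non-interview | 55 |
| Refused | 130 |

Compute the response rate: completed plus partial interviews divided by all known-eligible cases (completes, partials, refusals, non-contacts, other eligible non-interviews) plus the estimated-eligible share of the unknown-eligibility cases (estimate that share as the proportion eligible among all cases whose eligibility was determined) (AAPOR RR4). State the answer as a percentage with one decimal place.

Top = 378 + 49 = 427
Known eligible = 378 + 49 + 130 + 283 + 55 = 895
e = 895 / (895 + 307) = 895 / 1202 = 0.7446
Estimated eligible among unknowns = 0.7446 × 483 = 359.64
Denom = 895 + 359.64 = 1254.64
RR4 = 427 / 1254.64 = 0.3403

34.0%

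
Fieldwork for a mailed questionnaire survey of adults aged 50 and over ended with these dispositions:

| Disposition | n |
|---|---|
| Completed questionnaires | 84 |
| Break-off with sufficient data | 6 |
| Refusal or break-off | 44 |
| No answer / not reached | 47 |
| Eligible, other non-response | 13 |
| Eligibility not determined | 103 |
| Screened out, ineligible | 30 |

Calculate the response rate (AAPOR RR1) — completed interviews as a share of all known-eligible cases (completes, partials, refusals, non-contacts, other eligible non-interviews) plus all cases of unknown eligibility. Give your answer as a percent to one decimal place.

28.3%

Num → 84
Base → 84 + 6 + 44 + 47 + 13 + 103 = 297
RR1 = 84 / 297 = 0.2828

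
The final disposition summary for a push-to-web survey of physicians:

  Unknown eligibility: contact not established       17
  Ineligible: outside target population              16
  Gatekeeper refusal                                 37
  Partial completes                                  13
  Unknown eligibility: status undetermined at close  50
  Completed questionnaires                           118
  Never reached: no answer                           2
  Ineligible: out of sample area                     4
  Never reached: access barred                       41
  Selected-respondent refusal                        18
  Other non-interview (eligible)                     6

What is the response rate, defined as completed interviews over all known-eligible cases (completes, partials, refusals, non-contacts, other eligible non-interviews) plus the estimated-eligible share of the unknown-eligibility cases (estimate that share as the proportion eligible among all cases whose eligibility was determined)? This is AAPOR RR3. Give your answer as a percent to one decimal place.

Refused = 37 + 18 = 55
No answer / not reached = 2 + 41 = 43
Eligibility not determined = 17 + 50 = 67
Not eligible = 16 + 4 = 20
Top: 118
Determined eligible: 118 + 13 + 55 + 43 + 6 = 235
e = 235 / (235 + 20) = 235 / 255 = 0.9216
Eligible share of unknowns: 0.9216 × 67 = 61.75
Denominator: 235 + 61.75 = 296.75
RR3 = 118 / 296.75 = 0.3976

39.8%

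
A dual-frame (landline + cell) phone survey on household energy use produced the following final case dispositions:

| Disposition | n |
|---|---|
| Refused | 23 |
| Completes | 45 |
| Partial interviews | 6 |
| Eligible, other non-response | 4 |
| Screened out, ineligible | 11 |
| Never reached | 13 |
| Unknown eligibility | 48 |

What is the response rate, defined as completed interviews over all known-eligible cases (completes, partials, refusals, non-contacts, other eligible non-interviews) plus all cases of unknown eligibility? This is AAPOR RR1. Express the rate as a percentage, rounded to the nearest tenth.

32.4%

Numerator = 45
Base = 45 + 6 + 23 + 13 + 4 + 48 = 139
RR1 = 45 / 139 = 0.3237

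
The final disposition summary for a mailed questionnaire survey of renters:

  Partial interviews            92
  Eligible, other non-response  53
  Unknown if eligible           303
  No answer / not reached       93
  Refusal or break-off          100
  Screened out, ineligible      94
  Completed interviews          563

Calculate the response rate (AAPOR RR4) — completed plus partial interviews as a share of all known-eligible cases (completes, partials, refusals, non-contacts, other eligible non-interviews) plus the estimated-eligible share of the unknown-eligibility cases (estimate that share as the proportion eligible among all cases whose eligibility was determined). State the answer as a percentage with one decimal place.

Top → 563 + 92 = 655
Eligible (known) → 563 + 92 + 100 + 93 + 53 = 901
e = 901 / (901 + 94) = 901 / 995 = 0.9055
e × U → 0.9055 × 303 = 274.37
Base → 901 + 274.37 = 1175.37
RR4 = 655 / 1175.37 = 0.5573

55.7%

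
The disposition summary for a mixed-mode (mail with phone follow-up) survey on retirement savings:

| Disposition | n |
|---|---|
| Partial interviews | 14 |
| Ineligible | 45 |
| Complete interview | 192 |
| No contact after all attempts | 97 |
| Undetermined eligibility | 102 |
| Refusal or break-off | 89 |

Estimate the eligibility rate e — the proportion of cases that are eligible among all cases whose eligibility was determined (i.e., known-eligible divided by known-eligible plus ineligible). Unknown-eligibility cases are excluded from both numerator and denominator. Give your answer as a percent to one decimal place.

Eligible (known): 192 + 14 + 89 + 97 = 392
e = 392 / (392 + 45) = 392 / 437 = 0.8970

89.7%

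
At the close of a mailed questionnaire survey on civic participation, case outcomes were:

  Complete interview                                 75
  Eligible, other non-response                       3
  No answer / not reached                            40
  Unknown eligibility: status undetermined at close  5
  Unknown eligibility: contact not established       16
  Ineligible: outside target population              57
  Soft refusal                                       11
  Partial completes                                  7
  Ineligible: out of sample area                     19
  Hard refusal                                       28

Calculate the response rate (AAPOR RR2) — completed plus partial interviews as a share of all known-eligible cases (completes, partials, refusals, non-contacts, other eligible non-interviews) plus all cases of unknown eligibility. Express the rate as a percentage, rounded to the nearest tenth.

Declined to participate = 28 + 11 = 39
Unknown eligibility = 16 + 5 = 21
Out of scope = 57 + 19 = 76
Numerator = 75 + 7 = 82
Denom = 75 + 7 + 39 + 40 + 3 + 21 = 185
RR2 = 82 / 185 = 0.4432

44.3%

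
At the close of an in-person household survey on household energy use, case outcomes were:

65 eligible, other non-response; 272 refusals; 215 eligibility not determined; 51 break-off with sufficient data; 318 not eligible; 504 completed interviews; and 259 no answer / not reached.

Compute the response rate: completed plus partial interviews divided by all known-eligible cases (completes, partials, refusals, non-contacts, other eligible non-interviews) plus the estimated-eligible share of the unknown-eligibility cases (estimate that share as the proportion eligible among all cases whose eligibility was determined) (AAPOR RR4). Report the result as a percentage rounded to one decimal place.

Num: 504 + 51 = 555
Determined eligible: 504 + 51 + 272 + 259 + 65 = 1151
e = 1151 / (1151 + 318) = 1151 / 1469 = 0.7835
Estimated eligible among unknowns: 0.7835 × 215 = 168.45
Denom: 1151 + 168.45 = 1319.45
RR4 = 555 / 1319.45 = 0.4206

42.1%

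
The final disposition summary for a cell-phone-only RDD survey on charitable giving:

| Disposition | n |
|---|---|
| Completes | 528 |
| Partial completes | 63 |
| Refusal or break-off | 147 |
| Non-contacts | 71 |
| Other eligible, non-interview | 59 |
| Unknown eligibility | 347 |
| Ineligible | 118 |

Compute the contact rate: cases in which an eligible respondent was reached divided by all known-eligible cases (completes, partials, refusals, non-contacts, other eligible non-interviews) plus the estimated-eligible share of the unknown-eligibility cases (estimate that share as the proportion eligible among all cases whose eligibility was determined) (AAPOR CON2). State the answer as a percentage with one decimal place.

Numerator → 528 + 63 + 147 + 59 = 797
Determined eligible → 528 + 63 + 147 + 71 + 59 = 868
e = 868 / (868 + 118) = 868 / 986 = 0.8803
Estimated eligible among unknowns → 0.8803 × 347 = 305.46
Denom → 868 + 305.46 = 1173.46
CON2 = 797 / 1173.46 = 0.6792

67.9%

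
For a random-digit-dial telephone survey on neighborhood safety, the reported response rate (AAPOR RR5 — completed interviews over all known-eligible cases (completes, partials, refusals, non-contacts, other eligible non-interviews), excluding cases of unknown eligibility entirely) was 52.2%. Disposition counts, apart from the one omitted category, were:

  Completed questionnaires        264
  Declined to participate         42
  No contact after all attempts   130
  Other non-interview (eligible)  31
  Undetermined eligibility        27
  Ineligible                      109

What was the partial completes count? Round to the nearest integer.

39

RR5 = 264 / D = 0.522
D = 264 / 0.522 = 505.7
Rest of base = 467
partial completes = 505.7 − 467 ≈ 39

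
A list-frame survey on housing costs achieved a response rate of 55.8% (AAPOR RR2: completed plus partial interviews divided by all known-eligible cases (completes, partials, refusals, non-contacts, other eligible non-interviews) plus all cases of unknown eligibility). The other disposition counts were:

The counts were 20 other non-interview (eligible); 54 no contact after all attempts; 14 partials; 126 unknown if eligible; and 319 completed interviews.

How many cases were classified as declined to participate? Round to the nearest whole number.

64

Top = 319 + 14 = 333
RR2 = 333 / D = 0.558
D = 333 / 0.558 = 596.8
Other denominator terms total 533
declined to participate = 596.8 − 533 ≈ 64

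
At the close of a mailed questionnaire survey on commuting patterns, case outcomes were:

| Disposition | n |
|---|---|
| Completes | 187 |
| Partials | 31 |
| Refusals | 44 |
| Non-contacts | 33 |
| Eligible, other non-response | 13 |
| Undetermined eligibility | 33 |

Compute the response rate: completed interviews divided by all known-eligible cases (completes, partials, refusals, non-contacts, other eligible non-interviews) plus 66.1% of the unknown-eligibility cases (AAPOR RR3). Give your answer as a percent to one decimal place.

56.7%

Numerator: 187
Known eligible: 187 + 31 + 44 + 33 + 13 = 308
Estimated eligible among unknowns: 0.6610 × 33 = 21.81
Base: 308 + 21.81 = 329.81
RR3 = 187 / 329.81 = 0.5670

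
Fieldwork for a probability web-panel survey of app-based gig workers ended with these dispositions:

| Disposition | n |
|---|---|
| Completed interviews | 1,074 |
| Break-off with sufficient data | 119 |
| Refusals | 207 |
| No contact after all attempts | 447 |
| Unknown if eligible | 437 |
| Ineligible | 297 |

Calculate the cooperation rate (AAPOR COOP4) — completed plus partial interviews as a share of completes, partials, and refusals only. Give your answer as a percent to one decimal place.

Top → 1074 + 119 = 1193
Denom → 1074 + 119 + 207 = 1400
COOP4 = 1193 / 1400 = 0.8521

85.2%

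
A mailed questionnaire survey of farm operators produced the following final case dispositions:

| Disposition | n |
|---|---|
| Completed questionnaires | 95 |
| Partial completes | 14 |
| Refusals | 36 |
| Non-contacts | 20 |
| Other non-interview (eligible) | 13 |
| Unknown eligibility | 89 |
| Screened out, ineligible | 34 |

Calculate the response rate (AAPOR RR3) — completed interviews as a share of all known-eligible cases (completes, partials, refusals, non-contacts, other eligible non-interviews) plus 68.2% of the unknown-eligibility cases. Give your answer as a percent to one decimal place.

39.8%

Numerator → 95
Known eligible → 95 + 14 + 36 + 20 + 13 = 178
Eligible share of unknowns → 0.6820 × 89 = 60.70
Base → 178 + 60.70 = 238.70
RR3 = 95 / 238.70 = 0.3980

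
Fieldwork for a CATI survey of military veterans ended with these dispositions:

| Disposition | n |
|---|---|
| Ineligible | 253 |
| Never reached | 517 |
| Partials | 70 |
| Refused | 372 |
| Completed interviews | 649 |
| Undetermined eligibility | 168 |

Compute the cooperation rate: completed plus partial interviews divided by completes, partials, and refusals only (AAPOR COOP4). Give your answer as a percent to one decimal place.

65.9%

Num: 649 + 70 = 719
Denominator: 649 + 70 + 372 = 1091
COOP4 = 719 / 1091 = 0.6590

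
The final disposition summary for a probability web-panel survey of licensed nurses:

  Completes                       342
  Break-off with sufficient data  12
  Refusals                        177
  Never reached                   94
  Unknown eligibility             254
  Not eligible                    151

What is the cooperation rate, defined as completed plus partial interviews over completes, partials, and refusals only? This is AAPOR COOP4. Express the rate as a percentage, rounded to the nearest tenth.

66.7%

Num: 342 + 12 = 354
Denom: 342 + 12 + 177 = 531
COOP4 = 354 / 531 = 0.6667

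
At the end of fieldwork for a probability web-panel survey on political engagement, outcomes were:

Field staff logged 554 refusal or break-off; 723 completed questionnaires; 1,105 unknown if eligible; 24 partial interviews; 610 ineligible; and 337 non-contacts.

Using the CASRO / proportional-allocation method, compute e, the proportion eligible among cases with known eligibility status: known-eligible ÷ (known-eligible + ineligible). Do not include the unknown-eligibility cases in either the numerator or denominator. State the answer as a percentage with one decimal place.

Determined eligible: 723 + 24 + 554 + 337 = 1638
e = 1638 / (1638 + 610) = 1638 / 2248 = 0.7286

72.9%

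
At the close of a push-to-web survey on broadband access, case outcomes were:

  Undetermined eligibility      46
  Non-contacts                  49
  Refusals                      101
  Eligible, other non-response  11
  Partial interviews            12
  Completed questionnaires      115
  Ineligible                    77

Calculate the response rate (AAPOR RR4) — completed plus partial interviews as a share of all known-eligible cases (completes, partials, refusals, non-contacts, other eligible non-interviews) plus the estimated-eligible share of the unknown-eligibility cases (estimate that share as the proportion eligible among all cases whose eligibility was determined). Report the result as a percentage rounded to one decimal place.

39.2%

Num → 115 + 12 = 127
Determined eligible → 115 + 12 + 101 + 49 + 11 = 288
e = 288 / (288 + 77) = 288 / 365 = 0.7890
Estimated eligible among unknowns → 0.7890 × 46 = 36.29
Denominator → 288 + 36.29 = 324.29
RR4 = 127 / 324.29 = 0.3916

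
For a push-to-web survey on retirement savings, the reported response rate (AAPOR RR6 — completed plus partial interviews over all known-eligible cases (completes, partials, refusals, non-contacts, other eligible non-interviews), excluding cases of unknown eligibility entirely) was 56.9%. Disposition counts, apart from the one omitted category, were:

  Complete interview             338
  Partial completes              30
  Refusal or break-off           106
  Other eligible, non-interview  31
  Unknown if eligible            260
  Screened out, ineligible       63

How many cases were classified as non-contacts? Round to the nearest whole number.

142

Numerator = 338 + 30 = 368
RR6 = 368 / D = 0.569
D = 368 / 0.569 = 646.7
Other denominator terms total 505
non-contacts = 646.7 − 505 ≈ 142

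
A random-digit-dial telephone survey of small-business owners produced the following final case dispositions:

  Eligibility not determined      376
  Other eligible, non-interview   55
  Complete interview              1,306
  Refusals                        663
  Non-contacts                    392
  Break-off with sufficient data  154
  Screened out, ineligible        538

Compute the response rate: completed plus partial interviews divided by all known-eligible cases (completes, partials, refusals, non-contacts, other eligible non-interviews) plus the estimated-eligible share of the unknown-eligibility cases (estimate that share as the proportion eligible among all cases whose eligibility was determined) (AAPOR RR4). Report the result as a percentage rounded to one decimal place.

Numerator = 1306 + 154 = 1460
Determined eligible = 1306 + 154 + 663 + 392 + 55 = 2570
e = 2570 / (2570 + 538) = 2570 / 3108 = 0.8269
Estimated eligible among unknowns = 0.8269 × 376 = 310.91
Denominator = 2570 + 310.91 = 2880.91
RR4 = 1460 / 2880.91 = 0.5068

50.7%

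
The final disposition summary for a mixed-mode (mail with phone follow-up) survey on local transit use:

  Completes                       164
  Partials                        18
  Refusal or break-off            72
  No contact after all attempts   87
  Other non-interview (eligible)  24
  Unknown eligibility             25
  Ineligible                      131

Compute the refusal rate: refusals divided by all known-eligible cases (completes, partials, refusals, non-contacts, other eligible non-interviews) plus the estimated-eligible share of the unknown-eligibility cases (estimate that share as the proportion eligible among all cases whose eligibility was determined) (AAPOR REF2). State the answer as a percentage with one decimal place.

Top: 72
Determined eligible: 164 + 18 + 72 + 87 + 24 = 365
e = 365 / (365 + 131) = 365 / 496 = 0.7359
Eligible share of unknowns: 0.7359 × 25 = 18.40
Denom: 365 + 18.40 = 383.40
REF2 = 72 / 383.40 = 0.1878

18.8%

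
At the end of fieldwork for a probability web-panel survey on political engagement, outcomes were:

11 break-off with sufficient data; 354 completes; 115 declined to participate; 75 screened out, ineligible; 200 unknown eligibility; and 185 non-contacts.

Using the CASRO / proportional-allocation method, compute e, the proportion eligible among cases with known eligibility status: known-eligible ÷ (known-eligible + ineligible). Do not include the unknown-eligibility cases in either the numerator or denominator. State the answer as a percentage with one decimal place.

89.9%

Eligible (known): 354 + 11 + 115 + 185 = 665
e = 665 / (665 + 75) = 665 / 740 = 0.8986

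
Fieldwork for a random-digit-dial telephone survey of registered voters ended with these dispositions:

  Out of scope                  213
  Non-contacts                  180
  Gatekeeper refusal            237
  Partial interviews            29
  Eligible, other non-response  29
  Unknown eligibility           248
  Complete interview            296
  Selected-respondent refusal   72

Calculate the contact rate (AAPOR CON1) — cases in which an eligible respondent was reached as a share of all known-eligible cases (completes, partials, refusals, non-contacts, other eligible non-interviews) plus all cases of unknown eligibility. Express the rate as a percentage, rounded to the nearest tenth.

60.8%

Declined to participate = 237 + 72 = 309
Numerator → 296 + 29 + 309 + 29 = 663
Base → 296 + 29 + 309 + 180 + 29 + 248 = 1091
CON1 = 663 / 1091 = 0.6077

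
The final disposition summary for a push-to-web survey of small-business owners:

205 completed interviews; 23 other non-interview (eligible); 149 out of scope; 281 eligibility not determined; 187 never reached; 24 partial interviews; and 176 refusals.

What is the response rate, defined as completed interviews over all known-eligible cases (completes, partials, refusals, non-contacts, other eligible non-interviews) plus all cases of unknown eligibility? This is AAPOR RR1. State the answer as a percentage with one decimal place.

Num = 205
Denom = 205 + 24 + 176 + 187 + 23 + 281 = 896
RR1 = 205 / 896 = 0.2288

22.9%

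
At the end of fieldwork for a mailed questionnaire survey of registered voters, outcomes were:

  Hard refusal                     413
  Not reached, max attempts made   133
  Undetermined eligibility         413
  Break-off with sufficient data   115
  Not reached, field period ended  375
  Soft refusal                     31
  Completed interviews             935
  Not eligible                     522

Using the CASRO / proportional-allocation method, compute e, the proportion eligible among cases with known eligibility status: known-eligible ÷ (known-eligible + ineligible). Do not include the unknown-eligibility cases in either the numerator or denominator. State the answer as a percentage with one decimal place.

79.3%

Refusal or break-off = 413 + 31 = 444
Never reached = 375 + 133 = 508
Determined eligible = 935 + 115 + 444 + 508 = 2002
e = 2002 / (2002 + 522) = 2002 / 2524 = 0.7932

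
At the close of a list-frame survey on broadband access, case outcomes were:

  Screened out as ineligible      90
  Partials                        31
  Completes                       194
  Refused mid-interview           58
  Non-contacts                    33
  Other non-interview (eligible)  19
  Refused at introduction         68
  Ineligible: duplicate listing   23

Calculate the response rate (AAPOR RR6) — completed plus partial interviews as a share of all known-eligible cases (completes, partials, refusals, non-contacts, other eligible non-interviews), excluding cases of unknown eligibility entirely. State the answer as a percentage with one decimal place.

55.8%

Declined to participate = 68 + 58 = 126
Out of scope = 90 + 23 = 113
Num → 194 + 31 = 225
Denominator → 194 + 31 + 126 + 33 + 19 = 403
RR6 = 225 / 403 = 0.5583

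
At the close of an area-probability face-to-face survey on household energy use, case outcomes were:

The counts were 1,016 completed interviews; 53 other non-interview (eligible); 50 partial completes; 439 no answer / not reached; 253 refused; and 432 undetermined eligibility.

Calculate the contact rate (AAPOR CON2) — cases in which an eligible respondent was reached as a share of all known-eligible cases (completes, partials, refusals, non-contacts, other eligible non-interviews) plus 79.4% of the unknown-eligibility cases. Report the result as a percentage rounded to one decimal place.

63.7%

Num → 1016 + 50 + 253 + 53 = 1372
Eligible (known) → 1016 + 50 + 253 + 439 + 53 = 1811
Eligible share of unknowns → 0.7940 × 432 = 343.01
Denom → 1811 + 343.01 = 2154.01
CON2 = 1372 / 2154.01 = 0.6370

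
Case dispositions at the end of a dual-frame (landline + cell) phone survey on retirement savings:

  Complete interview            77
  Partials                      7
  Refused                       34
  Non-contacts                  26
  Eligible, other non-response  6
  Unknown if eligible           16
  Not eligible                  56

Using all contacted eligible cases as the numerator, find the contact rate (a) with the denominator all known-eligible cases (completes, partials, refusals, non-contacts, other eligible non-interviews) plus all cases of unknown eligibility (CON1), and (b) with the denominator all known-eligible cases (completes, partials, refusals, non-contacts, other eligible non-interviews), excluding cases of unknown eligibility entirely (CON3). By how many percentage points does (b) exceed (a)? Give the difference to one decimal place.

Num: 77 + 7 + 34 + 6 = 124
Denominator: 77 + 7 + 34 + 26 + 6 + 16 = 166
CON1 = 124 / 166 = 0.7470
Denominator: 77 + 7 + 34 + 26 + 6 = 150
CON3 = 124 / 150 = 0.8267
Difference = 82.67 − 74.70 = 7.97 percentage points

8.0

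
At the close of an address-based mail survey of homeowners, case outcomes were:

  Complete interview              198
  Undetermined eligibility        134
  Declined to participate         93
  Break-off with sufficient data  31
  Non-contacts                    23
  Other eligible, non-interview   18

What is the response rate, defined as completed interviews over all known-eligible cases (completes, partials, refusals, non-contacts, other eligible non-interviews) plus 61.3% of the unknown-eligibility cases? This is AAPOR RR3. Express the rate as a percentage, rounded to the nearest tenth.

Top → 198
Determined eligible → 198 + 31 + 93 + 23 + 18 = 363
Estimated eligible among unknowns → 0.6130 × 134 = 82.14
Base → 363 + 82.14 = 445.14
RR3 = 198 / 445.14 = 0.4448

44.5%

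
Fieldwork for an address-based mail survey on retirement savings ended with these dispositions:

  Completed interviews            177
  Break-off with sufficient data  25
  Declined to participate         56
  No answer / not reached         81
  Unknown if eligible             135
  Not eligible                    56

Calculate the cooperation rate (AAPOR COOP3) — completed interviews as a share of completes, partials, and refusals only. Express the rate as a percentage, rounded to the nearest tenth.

Top = 177
Denom = 177 + 25 + 56 = 258
COOP3 = 177 / 258 = 0.6860

68.6%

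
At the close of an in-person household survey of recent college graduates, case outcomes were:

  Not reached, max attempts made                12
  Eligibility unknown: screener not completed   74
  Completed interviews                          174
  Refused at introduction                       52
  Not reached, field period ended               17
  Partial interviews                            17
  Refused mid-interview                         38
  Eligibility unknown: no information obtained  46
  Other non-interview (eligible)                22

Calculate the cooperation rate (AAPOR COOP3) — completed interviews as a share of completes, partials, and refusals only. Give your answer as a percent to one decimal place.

61.9%

Refusals = 52 + 38 = 90
No answer / not reached = 17 + 12 = 29
Unknown if eligible = 74 + 46 = 120
Top = 174
Denom = 174 + 17 + 90 = 281
COOP3 = 174 / 281 = 0.6192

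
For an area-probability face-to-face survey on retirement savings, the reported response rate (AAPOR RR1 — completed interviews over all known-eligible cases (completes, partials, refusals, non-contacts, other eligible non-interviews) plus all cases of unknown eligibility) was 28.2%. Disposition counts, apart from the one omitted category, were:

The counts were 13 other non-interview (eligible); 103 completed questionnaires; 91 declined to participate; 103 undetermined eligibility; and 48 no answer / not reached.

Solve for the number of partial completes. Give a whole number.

RR1 = 103 / D = 0.282
D = 103 / 0.282 = 365.2
Remaining denominator categories sum to 358
partial completes = 365.2 − 358 ≈ 7

7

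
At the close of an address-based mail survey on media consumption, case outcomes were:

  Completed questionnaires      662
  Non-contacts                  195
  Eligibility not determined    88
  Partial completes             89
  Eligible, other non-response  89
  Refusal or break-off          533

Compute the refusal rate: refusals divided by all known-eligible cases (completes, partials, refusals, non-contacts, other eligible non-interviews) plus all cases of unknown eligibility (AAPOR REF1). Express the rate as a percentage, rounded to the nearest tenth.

32.2%

Num: 533
Denominator: 662 + 89 + 533 + 195 + 89 + 88 = 1656
REF1 = 533 / 1656 = 0.3219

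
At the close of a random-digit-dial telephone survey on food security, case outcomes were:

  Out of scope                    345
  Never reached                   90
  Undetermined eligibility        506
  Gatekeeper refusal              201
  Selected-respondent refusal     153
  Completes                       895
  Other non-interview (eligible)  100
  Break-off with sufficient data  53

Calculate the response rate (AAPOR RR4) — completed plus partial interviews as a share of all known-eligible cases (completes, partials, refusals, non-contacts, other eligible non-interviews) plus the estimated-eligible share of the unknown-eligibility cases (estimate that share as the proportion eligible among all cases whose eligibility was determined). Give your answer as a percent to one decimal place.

Refused = 201 + 153 = 354
Numerator: 895 + 53 = 948
Determined eligible: 895 + 53 + 354 + 90 + 100 = 1492
e = 1492 / (1492 + 345) = 1492 / 1837 = 0.8122
Eligible share of unknowns: 0.8122 × 506 = 410.97
Base: 1492 + 410.97 = 1902.97
RR4 = 948 / 1902.97 = 0.4982

49.8%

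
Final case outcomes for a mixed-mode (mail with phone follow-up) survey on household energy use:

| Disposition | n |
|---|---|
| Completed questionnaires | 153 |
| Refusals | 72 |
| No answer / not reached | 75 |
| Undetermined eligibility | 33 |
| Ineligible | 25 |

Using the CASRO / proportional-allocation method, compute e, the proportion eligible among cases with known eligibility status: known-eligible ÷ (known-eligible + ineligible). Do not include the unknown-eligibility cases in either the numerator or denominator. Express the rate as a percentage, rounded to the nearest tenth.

92.3%

Determined eligible: 153 + 72 + 75 = 300
e = 300 / (300 + 25) = 300 / 325 = 0.9231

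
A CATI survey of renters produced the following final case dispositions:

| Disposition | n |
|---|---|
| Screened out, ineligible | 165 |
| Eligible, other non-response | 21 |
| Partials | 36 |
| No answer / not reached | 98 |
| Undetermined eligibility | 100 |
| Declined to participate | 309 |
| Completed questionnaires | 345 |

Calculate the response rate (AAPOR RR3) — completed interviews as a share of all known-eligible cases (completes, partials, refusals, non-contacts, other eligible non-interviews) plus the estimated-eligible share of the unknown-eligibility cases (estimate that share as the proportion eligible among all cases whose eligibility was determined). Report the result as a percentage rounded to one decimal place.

38.7%

Top = 345
Determined eligible = 345 + 36 + 309 + 98 + 21 = 809
e = 809 / (809 + 165) = 809 / 974 = 0.8306
Eligible share of unknowns = 0.8306 × 100 = 83.06
Denominator = 809 + 83.06 = 892.06
RR3 = 345 / 892.06 = 0.3867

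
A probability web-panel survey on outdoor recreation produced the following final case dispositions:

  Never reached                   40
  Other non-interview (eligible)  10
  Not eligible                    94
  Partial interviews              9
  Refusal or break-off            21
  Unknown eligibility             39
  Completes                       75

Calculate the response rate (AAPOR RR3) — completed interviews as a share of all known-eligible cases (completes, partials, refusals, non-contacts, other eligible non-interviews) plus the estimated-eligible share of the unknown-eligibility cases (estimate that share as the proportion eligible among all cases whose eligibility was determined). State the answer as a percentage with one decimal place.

Num = 75
Eligible (known) = 75 + 9 + 21 + 40 + 10 = 155
e = 155 / (155 + 94) = 155 / 249 = 0.6225
Estimated eligible among unknowns = 0.6225 × 39 = 24.28
Denom = 155 + 24.28 = 179.28
RR3 = 75 / 179.28 = 0.4183

41.8%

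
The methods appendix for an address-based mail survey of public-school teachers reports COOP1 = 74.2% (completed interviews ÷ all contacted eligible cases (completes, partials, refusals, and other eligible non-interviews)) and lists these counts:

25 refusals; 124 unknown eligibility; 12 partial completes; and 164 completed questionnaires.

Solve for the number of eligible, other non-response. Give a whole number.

20

COOP1 = 164 / D = 0.742
D = 164 / 0.742 = 221.0
Remaining denominator categories sum to 201
eligible, other non-response = 221.0 − 201 ≈ 20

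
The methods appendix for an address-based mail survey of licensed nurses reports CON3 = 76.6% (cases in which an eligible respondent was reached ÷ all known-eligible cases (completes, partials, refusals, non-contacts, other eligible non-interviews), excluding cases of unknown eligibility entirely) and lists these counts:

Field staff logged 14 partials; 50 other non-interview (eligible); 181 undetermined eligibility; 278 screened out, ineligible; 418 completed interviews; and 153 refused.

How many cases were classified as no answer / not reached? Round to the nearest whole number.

194

Top → 418 + 14 + 153 + 50 = 635
CON3 = 635 / D = 0.766
D = 635 / 0.766 = 829.0
Rest of base = 635
no answer / not reached = 829.0 − 635 ≈ 194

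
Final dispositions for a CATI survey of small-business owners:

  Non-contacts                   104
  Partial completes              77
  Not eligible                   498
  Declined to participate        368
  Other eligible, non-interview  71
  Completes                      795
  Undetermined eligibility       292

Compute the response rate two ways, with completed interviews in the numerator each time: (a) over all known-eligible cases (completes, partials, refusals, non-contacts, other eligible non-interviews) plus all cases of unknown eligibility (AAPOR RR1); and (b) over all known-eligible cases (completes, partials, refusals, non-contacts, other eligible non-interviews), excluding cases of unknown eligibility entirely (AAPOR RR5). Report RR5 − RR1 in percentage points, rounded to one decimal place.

Numerator → 795
Denominator → 795 + 77 + 368 + 104 + 71 + 292 = 1707
RR1 = 795 / 1707 = 0.4657
Denominator → 795 + 77 + 368 + 104 + 71 = 1415
RR5 = 795 / 1415 = 0.5618
Difference = 56.18 − 46.57 = 9.61 percentage points

9.6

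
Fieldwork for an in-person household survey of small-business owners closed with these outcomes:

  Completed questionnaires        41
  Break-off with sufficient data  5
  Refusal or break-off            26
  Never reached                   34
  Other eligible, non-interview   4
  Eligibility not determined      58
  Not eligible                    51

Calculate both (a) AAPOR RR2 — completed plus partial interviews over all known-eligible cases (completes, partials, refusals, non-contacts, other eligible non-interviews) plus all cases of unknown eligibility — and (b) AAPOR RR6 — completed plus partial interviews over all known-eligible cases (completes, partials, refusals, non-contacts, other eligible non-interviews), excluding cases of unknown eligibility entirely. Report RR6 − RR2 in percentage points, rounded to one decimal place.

Numerator → 41 + 5 = 46
Base → 41 + 5 + 26 + 34 + 4 + 58 = 168
RR2 = 46 / 168 = 0.2738
Base → 41 + 5 + 26 + 34 + 4 = 110
RR6 = 46 / 110 = 0.4182
Difference = 41.82 − 27.38 = 14.44 percentage points

14.4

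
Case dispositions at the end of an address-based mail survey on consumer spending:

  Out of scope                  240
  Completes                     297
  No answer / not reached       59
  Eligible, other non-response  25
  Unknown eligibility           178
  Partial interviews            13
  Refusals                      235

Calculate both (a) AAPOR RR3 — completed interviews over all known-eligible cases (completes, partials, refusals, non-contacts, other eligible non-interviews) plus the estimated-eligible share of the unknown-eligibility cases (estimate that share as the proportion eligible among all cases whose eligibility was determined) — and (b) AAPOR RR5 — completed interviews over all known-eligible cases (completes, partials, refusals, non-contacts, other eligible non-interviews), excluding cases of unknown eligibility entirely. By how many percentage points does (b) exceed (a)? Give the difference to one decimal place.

Numerator → 297
Eligible (known) → 297 + 13 + 235 + 59 + 25 = 629
e = 629 / (629 + 240) = 629 / 869 = 0.7238
Estimated eligible among unknowns → 0.7238 × 178 = 128.84
Denom → 629 + 128.84 = 757.84
RR3 = 297 / 757.84 = 0.3919
Denom → 297 + 13 + 235 + 59 + 25 = 629
RR5 = 297 / 629 = 0.4722
Difference = 47.22 − 39.19 = 8.03 percentage points

8.0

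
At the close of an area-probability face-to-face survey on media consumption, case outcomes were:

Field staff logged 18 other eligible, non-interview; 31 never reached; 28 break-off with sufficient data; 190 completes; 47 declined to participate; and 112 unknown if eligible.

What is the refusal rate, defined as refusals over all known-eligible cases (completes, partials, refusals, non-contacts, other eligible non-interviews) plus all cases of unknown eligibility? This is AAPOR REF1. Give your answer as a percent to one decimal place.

Num: 47
Base: 190 + 28 + 47 + 31 + 18 + 112 = 426
REF1 = 47 / 426 = 0.1103

11.0%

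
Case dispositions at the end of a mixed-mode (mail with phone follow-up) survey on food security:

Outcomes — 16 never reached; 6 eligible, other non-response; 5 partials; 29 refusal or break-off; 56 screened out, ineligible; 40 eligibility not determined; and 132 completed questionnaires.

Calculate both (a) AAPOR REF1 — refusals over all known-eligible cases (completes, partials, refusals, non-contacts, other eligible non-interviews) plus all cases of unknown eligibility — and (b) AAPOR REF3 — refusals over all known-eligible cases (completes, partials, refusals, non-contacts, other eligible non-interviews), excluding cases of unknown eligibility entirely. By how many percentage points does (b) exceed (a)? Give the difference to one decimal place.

2.7

Num: 29
Denominator: 132 + 5 + 29 + 16 + 6 + 40 = 228
REF1 = 29 / 228 = 0.1272
Denominator: 132 + 5 + 29 + 16 + 6 = 188
REF3 = 29 / 188 = 0.1543
Difference = 15.43 − 12.72 = 2.71 percentage points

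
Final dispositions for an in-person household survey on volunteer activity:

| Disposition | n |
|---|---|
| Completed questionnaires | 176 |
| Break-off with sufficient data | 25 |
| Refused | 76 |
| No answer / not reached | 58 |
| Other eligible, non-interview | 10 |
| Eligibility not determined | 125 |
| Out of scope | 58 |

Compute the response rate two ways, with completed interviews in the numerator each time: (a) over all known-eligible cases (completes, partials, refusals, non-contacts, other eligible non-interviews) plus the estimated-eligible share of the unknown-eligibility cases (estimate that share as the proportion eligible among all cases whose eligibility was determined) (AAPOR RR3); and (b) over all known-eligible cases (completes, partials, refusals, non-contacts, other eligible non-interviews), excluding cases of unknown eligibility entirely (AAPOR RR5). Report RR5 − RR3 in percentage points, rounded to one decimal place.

12.1

Top = 176
Determined eligible = 176 + 25 + 76 + 58 + 10 = 345
e = 345 / (345 + 58) = 345 / 403 = 0.8561
Eligible share of unknowns = 0.8561 × 125 = 107.01
Base = 345 + 107.01 = 452.01
RR3 = 176 / 452.01 = 0.3894
Base = 176 + 25 + 76 + 58 + 10 = 345
RR5 = 176 / 345 = 0.5101
Difference = 51.01 − 38.94 = 12.07 percentage points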